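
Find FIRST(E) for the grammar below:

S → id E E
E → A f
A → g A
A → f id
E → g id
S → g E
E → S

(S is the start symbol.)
To compute FIRST(E), examine every production with E on the left-hand side, reading each right-hand side left to right until a non-nullable symbol is reached.

FIRST sets of the other non-terminals involved (by the same procedure, iterated to a fixed point):
  FIRST(A) = { 'f', 'g' }
  FIRST(S) = { 'g', 'id' }

From E → A f:
  - A is a non-terminal: add FIRST(A) \ {ε} = { 'f', 'g' }
    A is not nullable, so stop
From E → g id:
  - g is a terminal: add 'g' and stop
From E → S:
  - S is a non-terminal: add FIRST(S) \ {ε} = { 'g', 'id' }
    S is not nullable, so stop

Collecting: FIRST(E) = { 'f', 'g', 'id' }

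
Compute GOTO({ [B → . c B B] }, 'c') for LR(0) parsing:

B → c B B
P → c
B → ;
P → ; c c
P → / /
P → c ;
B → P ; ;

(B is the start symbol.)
{ [B → . ;], [B → . P ; ;], [B → . c B B], [B → c . B B], [P → . / /], [P → . ; c c], [P → . c ;], [P → . c] }

GOTO(I, 'c') = CLOSURE({ [A → αX.β] : [A → α.Xβ] ∈ I, X = 'c' })

Items with dot before 'c', with the dot advanced:
  [B → . c B B] → [B → c . B B]
Closure of the advanced items:
  [B → c . B B] has the dot before B: add [B → . c B B], [B → . ;], [B → . P ; ;]
  [B → . P ; ;] has the dot before P: add [P → . c], [P → . ; c c], [P → . / /], [P → . c ;]

GOTO = { [B → . ;], [B → . P ; ;], [B → . c B B], [B → c . B B], [P → . / /], [P → . ; c c], [P → . c ;], [P → . c] }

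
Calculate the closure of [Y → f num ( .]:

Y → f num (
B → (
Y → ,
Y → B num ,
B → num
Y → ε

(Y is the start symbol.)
{ [Y → f num ( .] }

To compute CLOSURE, for each item [A → α.Bβ] where B is a non-terminal, add [B → .γ] for all productions B → γ; repeat for the newly added items until nothing changes.

Start with: [Y → f num ( .]
The dot is at the end, so nothing is added.

CLOSURE = { [Y → f num ( .] }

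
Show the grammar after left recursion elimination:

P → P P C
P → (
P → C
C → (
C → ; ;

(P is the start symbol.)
P is directly left-recursive. The standard transformation for
  A → A α₁ | ... | A α_m | β₁ | ... | β_n
is
  A  → β₁ A' | ... | β_n A'
  A' → α₁ A' | ... | α_m A' | ε

P → ( becomes P → ( P'
P → C becomes P → C P'
P → P P C becomes P' → P C P'
Add P' → ε

Productions for other non-terminals are unchanged:
  C → (
  C → ; ;

Resulting grammar:
P → ( P'
P → C P'
P' → P C P'
P' → ε
C → (
C → ; ;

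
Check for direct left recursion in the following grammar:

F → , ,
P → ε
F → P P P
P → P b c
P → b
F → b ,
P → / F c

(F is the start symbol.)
Direct left recursion occurs when N → N α for some non-terminal N (the right-hand side begins with the left-hand side itself).

F → , ,: starts with ','
P → ε: starts with ε
F → P P P: starts with P
P → P b c: LEFT RECURSIVE (starts with P)
P → b: starts with b
F → b ,: starts with b
P → / F c: starts with '/'

The grammar has direct left recursion on: P.

Answer: Yes, P is left-recursive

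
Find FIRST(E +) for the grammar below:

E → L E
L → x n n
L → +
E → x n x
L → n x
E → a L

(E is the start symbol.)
FIRST sets of the non-terminals involved (from the grammar, by fixed-point iteration):
  FIRST(E) = { '+', 'a', 'n', 'x' }

To compute FIRST(E +), process the symbols left to right:
Symbol E is a non-terminal. Add FIRST(E) \ {ε} = { '+', 'a', 'n', 'x' }
E is not nullable (ε ∉ FIRST(E)), so stop here.
FIRST(E +) = { '+', 'a', 'n', 'x' }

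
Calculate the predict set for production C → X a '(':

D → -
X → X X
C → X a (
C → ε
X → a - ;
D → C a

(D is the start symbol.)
{ 'a' }

PREDICT(C → X a '(') = (FIRST(RHS) \ {ε}) ∪ (FOLLOW(C) if ε ∈ FIRST(RHS), i.e. RHS ⇒* ε)
FIRST(X) = { 'a' }
FIRST(X a '(') = { 'a' }
ε ∉ FIRST(X a '('), so FOLLOW(C) is not added.
PREDICT(C → X a '(') = { 'a' }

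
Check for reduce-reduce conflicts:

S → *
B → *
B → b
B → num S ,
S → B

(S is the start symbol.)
Augment with S' → S and build the canonical LR(0) collection (I0 = CLOSURE({[S' → . S]}), then GOTO on every symbol after a dot until no new states appear). It has 8 states:
  I0: { [B → . *], [B → . b], [B → . num S ,], [S → . *], [S → . B], [S' → . S] }  — shift
  I1: { [B → * .], [S → * .] }  — 2 reduces
  I2: { [S → B .] }  — reduce
  I3: { [S' → S .] }  — accept
  I4: { [B → b .] }  — reduce
  I5: { [B → . *], [B → . b], [B → . num S ,], [B → num . S ,], [S → . *], [S → . B] }  — shift
  I6: { [B → num S . ,] }  — shift
  I7: { [B → num S , .] }  — reduce

I1 contains complete items [B → * .], [S → * .] — reduce-reduce conflict.

Answer: Yes — I1: [B → * .] vs [S → * .]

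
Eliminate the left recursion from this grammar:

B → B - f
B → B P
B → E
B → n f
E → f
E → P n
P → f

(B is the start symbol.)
B is directly left-recursive. The standard transformation for
  A → A α₁ | ... | A α_m | β₁ | ... | β_n
is
  A  → β₁ A' | ... | β_n A'
  A' → α₁ A' | ... | α_m A' | ε

B → E becomes B → E B'
B → n f becomes B → n f B'
B → B - f becomes B' → - f B'
B → B P becomes B' → P B'
Add B' → ε

Productions for other non-terminals are unchanged:
  E → f
  E → P n
  P → f

Resulting grammar:
B → E B'
B → n f B'
B' → - f B'
B' → P B'
B' → ε
E → f
E → P n
P → f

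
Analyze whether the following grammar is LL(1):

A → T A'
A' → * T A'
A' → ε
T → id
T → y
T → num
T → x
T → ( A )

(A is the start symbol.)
A grammar is LL(1) if for each non-terminal N with multiple productions, the predict sets of those productions are pairwise disjoint, where PREDICT(N → α) = (FIRST(α) \ {ε}) ∪ (FOLLOW(N) if α ⇒* ε).

Relevant sets:
  FOLLOW(A') = { $, ')' }

For A':
  PREDICT(A' → '*' T A') = { '*' }
  PREDICT(A' → ε) = { $, ')' }
For T:
  PREDICT(T → id) = { 'id' }
  PREDICT(T → y) = { 'y' }
  PREDICT(T → num) = { 'num' }
  PREDICT(T → x) = { 'x' }
  PREDICT(T → '(' A ')') = { '(' }
A has a single production, so nothing to check there.

All predict sets are disjoint. The grammar IS LL(1).

Answer: Yes, the grammar is LL(1).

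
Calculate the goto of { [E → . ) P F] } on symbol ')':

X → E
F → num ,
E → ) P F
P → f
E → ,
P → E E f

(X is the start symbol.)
{ [E → ) . P F], [E → . ) P F], [E → . ,], [P → . E E f], [P → . f] }

GOTO(I, ')') = CLOSURE({ [A → αX.β] : [A → α.Xβ] ∈ I, X = ')' })

Items with dot before ')', with the dot advanced:
  [E → . ) P F] → [E → ) . P F]
Closure of the advanced items:
  [E → ) . P F] has the dot before P: add [P → . f], [P → . E E f]
  [P → . E E f] has the dot before E: add [E → . ) P F], [E → . ,]

GOTO = { [E → ) . P F], [E → . ) P F], [E → . ,], [P → . E E f], [P → . f] }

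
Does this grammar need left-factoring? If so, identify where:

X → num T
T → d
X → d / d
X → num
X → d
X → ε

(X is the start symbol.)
Yes, X has productions with common prefix 'num'; X has productions with common prefix 'd'

Left-factoring is needed when two productions for the same non-terminal
share a common prefix on the right-hand side.

Productions for X:
  X → num T
  X → d / d
  X → num
  X → d
  X → ε

Found common prefix 'num' in productions for X
Found common prefix 'd' in productions for X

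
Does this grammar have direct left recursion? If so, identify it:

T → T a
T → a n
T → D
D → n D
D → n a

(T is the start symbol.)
Yes, T is left-recursive

T → T a: LEFT RECURSIVE (starts with T)
T → a n: starts with a
T → D: starts with D
D → n D: starts with n
D → n a: starts with n

The grammar has direct left recursion on: T.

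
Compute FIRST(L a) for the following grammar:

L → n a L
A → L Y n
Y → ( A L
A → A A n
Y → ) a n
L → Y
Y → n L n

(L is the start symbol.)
FIRST sets of the non-terminals involved (from the grammar, by fixed-point iteration):
  FIRST(L) = { '(', ')', 'n' }

To compute FIRST(L a), process the symbols left to right:
Symbol L is a non-terminal. Add FIRST(L) \ {ε} = { '(', ')', 'n' }
L is not nullable (ε ∉ FIRST(L)), so stop here.
FIRST(L a) = { '(', ')', 'n' }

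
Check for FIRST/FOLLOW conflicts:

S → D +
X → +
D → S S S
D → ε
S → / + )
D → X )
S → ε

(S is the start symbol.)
Nullable non-terminals: D, S.
FIRST sets used below: FIRST(S) = { '+', '/', ε }, FIRST(X) = { '+' }, FIRST(D) = { '+', '/', ε }

D: nullable alternative(s) D → S S S, D → ε; FOLLOW(D) = { '+' }
  D → S S S: FIRST \ {ε} = { '+', '/' } — overlaps FOLLOW(D) on { '+' }: CONFLICT
  D → ε: FIRST \ {ε} = { } — disjoint from FOLLOW(D)
  D → X ): FIRST \ {ε} = { '+' } — overlaps FOLLOW(D) on { '+' }: CONFLICT

S: nullable alternative(s) S → ε; FOLLOW(S) = { $, '+', '/' }
  S → D +: FIRST \ {ε} = { '+', '/' } — overlaps FOLLOW(S) on { '+', '/' }: CONFLICT
  S → / + ): FIRST \ {ε} = { '/' } — overlaps FOLLOW(S) on { '/' }: CONFLICT
  S → ε: FIRST \ {ε} = { } — this is the only nullable alternative, skip

X has no nullable alternative, so no FIRST/FOLLOW check is needed there.

So the grammar has 4 FIRST/FOLLOW conflicts (marked CONFLICT above).

Answer: Yes. S → D '+' with FOLLOW(S) on { '+', '/' }; S → '/' '+' ')' with FOLLOW(S) on { '/' }; D → S S S with FOLLOW(D) on { '+' }; D → X ')' with FOLLOW(D) on { '+' }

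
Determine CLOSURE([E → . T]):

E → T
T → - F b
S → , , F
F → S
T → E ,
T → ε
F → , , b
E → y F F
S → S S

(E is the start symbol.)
Start with: [E → . T]
  [E → . T] has the dot before T: add [T → . - F b], [T → . E ,], [T → .]
  [T → . E ,] has the dot before E: add [E → . y F F]
No further items can be added.

CLOSURE = { [E → . T], [E → . y F F], [T → . - F b], [T → . E ,], [T → .] }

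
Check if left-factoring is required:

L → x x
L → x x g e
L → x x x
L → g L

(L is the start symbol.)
Left-factoring is needed when two productions for the same non-terminal
share a common prefix on the right-hand side.

Productions for L:
  L → x x
  L → x x g e
  L → x x x
  L → g L

Found common prefix 'x x' in productions for L

Answer: Yes, L has productions with common prefix 'x x'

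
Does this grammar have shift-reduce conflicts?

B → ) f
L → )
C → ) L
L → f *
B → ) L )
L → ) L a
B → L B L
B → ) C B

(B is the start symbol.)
Yes — I1: [L → ) .] vs [B → ) . f]; I7: [L → ) .] vs [L → . )]; I11: [L → ) .] vs [L → . )]; I14: [B → ) f .] vs [L → f . *]; I17: [C → ) L .] vs [L → ) L . a]

A shift-reduce conflict occurs when an LR(0) state has both:
  - a complete (reduce) item [A → α .] (dot at the end), and
  - a shift item [B → β . c γ] (dot before a terminal).

Augment with B' → B and build the canonical LR(0) collection (I0 = CLOSURE({[B' → . B]}), then GOTO on every symbol after a dot until no new states appear). It has 18 states:
  I0: { [B → . ) C B], [B → . ) L )], [B → . ) f], [B → . L B L], [B' → . B], [L → . ) L a], [L → . )], [L → . f *] }  — shift
  I1: { [B → ) . C B], [B → ) . L )], [B → ) . f], [C → . ) L], [L → ) . L a], [L → ) .], [L → . ) L a], [L → . )], [L → . f *] }  — shift, reduce
  I2: { [B' → B .] }  — accept
  I3: { [B → . ) C B], [B → . ) L )], [B → . ) f], [B → . L B L], [B → L . B L], [L → . ) L a], [L → . )], [L → . f *] }  — shift
  I4: { [L → f . *] }  — shift
  I5: { [L → f * .] }  — reduce
  I6: { [B → L B . L], [L → . ) L a], [L → . )], [L → . f *] }  — shift
  I7: { [L → ) . L a], [L → ) .], [L → . ) L a], [L → . )], [L → . f *] }  — shift, reduce
  I8: { [B → L B L .] }  — reduce
  I9: { [L → ) L . a] }  — shift
  I10: { [L → ) L a .] }  — reduce
  I11: { [C → ) . L], [L → ) . L a], [L → ) .], [L → . ) L a], [L → . )], [L → . f *] }  — shift, reduce
  I12: { [B → ) C . B], [B → . ) C B], [B → . ) L )], [B → . ) f], [B → . L B L], [L → . ) L a], [L → . )], [L → . f *] }  — shift
  I13: { [B → ) L . )], [L → ) L . a] }  — shift
  I14: { [B → ) f .], [L → f . *] }  — shift, reduce
  I15: { [B → ) L ) .] }  — reduce
  I16: { [B → ) C B .] }  — reduce
  I17: { [C → ) L .], [L → ) L . a] }  — shift, reduce

I1 contains reduce item [L → ) .] and shift items [B → ) . f], [C → . ) L], [L → . )], [L → . ) L a], [L → . f *] — shift-reduce conflict.
I7 contains reduce item [L → ) .] and shift items [L → . )], [L → . ) L a], [L → . f *] — shift-reduce conflict.
I11 contains reduce item [L → ) .] and shift items [L → . )], [L → . ) L a], [L → . f *] — shift-reduce conflict.
I14 contains reduce item [B → ) f .] and shift item [L → f . *] — shift-reduce conflict.
I17 contains reduce item [C → ) L .] and shift item [L → ) L . a] — shift-reduce conflict.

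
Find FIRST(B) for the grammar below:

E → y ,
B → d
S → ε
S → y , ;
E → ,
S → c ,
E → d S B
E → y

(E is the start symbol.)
{ 'd' }

To compute FIRST(B), examine every production with B on the left-hand side, reading each right-hand side left to right until a non-nullable symbol is reached.

From B → d:
  - d is a terminal: add 'd' and stop

Collecting: FIRST(B) = { 'd' }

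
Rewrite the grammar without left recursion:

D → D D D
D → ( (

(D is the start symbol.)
D → ( ( D'
D' → D D D'
D' → ε

D is directly left-recursive. The standard transformation for
  A → A α₁ | ... | A α_m | β₁ | ... | β_n
is
  A  → β₁ A' | ... | β_n A'
  A' → α₁ A' | ... | α_m A' | ε

D → ( ( becomes D → ( ( D'
D → D D D becomes D' → D D D'
Add D' → ε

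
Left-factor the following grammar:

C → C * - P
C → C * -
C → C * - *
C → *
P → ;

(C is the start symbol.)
Left-factoring transforms A → αβ₁ | αβ₂ into A → αA' and A' → β₁ | β₂
(α is the longest common prefix among the alternatives). Repeat until
no nonterminal has two alternatives with a common prefix.

Round 1: C has alternatives sharing prefix 'C * -'. Introduce C': C → C * - C'
  Add: C' → P
  Add: C' → ε
  Add: C' → *

No remaining common prefixes — done.

Resulting grammar:
C → C * - C'
C' → P
C' → ε
C' → *
C → *
P → ;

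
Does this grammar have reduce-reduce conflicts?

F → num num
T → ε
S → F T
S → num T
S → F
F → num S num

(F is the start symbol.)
Yes — I3: [S → F .] vs [T → .]; I5: [F → num num .] vs [T → .]

A reduce-reduce conflict occurs when an LR(0) state has two complete items [A → α .] and [B → β .] — both call for a reduction, and with no lookahead the parser cannot choose between them.

Augment with F' → F and build the canonical LR(0) collection (I0 = CLOSURE({[F' → . F]}), then GOTO on every symbol after a dot until no new states appear). It has 9 states:
  I0: { [F → . num S num], [F → . num num], [F' → . F] }  — shift
  I1: { [F' → F .] }  — accept
  I2: { [F → . num S num], [F → . num num], [F → num . S num], [F → num . num], [S → . F T], [S → . F], [S → . num T] }  — shift
  I3: { [S → F . T], [S → F .], [T → .] }  — 2 reduces
  I4: { [F → num S . num] }  — shift
  I5: { [F → . num S num], [F → . num num], [F → num . S num], [F → num . num], [F → num num .], [S → . F T], [S → . F], [S → . num T], [S → num . T], [T → .] }  — shift, 2 reduces
  I6: { [S → num T .] }  — reduce
  I7: { [F → num S num .] }  — reduce
  I8: { [S → F T .] }  — reduce

I3 contains complete items [S → F .], [T → .] — reduce-reduce conflict.
I5 contains complete items [F → num num .], [T → .] — reduce-reduce conflict.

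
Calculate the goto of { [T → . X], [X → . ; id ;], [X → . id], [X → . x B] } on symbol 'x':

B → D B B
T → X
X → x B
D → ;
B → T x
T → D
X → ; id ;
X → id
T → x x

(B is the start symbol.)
GOTO(I, 'x') = CLOSURE({ [A → αX.β] : [A → α.Xβ] ∈ I, X = 'x' })

Items with dot before 'x', with the dot advanced:
  [X → . x B] → [X → x . B]
Closure of the advanced items:
  [X → x . B] has the dot before B: add [B → . D B B], [B → . T x]
  [B → . D B B] has the dot before D: add [D → . ;]
  [B → . T x] has the dot before T: add [T → . X], [T → . D], [T → . x x]
  [T → . X] has the dot before X: add [X → . x B], [X → . ; id ;], [X → . id]

GOTO = { [B → . D B B], [B → . T x], [D → . ;], [T → . D], [T → . X], [T → . x x], [X → . ; id ;], [X → . id], [X → . x B], [X → x . B] }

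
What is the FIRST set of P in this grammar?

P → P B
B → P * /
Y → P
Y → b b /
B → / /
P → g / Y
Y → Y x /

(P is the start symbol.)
To compute FIRST(P), examine every production with P on the left-hand side, reading each right-hand side left to right until a non-nullable symbol is reached.

From P → P B:
  - P is the symbol being defined: contributes nothing new
    P is not nullable, so stop
From P → g / Y:
  - g is a terminal: add 'g' and stop

Collecting: FIRST(P) = { 'g' }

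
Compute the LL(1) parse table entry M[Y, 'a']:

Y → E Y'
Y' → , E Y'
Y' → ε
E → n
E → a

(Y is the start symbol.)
To find M[Y, 'a'], we find productions for Y where 'a' is in the predict set (PREDICT(N → α) = (FIRST(α) \ {ε}) ∪ (FOLLOW(N) if α ⇒* ε)).

Relevant sets:
  FIRST(E) = { 'a', 'n' }

Y → E Y': PREDICT = { 'a', 'n' }
  'a' is in predict set, so this production goes in M[Y, 'a']

M[Y, 'a'] = Y → E Y'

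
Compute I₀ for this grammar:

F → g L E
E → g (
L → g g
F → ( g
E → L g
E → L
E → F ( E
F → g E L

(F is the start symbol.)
First, augment the grammar with F' → F
I₀ = CLOSURE({ [F' → . F] }):
  [F' → . F] has the dot before F: add [F → . g L E], [F → . ( g], [F → . g E L]
No further items can be added.

I₀ = { [F → . ( g], [F → . g E L], [F → . g L E], [F' → . F] }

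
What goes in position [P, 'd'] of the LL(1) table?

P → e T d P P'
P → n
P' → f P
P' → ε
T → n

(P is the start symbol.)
Empty (error entry)

To find M[P, 'd'], we find productions for P where 'd' is in the predict set (PREDICT(N → α) = (FIRST(α) \ {ε}) ∪ (FOLLOW(N) if α ⇒* ε)).

P → e T d P P': PREDICT = { 'e' }
P → n: PREDICT = { 'n' }

M[P, 'd'] is empty (no production applies)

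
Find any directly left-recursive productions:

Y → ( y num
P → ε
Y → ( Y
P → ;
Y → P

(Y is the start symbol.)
Y → ( y num: starts with '('
P → ε: starts with ε
Y → ( Y: starts with '('
P → ;: starts with ';'
Y → P: starts with P

No direct left recursion found.

Answer: No direct left recursion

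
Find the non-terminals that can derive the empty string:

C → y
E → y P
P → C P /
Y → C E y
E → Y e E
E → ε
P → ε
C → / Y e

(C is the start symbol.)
{ 'E', 'P' }

A non-terminal is nullable if it can derive ε (the empty string): either it has an ε-production, or it has a production whose right-hand side consists entirely of nullable non-terminals.

ε-productions: E → ε, P → ε
So E, P are immediately nullable.
No further non-terminal can be added: every production for the remaining non-terminals contains a terminal or a non-nullable non-terminal.
Nullable = { 'E', 'P' }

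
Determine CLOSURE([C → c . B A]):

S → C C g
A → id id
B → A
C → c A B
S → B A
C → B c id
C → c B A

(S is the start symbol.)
To compute CLOSURE, for each item [A → α.Bβ] where B is a non-terminal, add [B → .γ] for all productions B → γ; repeat for the newly added items until nothing changes.

Start with: [C → c . B A]
  [C → c . B A] has the dot before B: add [B → . A]
  [B → . A] has the dot before A: add [A → . id id]
No further items can be added.

CLOSURE = { [A → . id id], [B → . A], [C → c . B A] }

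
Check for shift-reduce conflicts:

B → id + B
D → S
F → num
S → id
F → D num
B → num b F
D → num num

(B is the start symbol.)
Yes — I9: [F → num .] vs [D → num . num]

A shift-reduce conflict occurs when an LR(0) state has both:
  - a complete (reduce) item [A → α .] (dot at the end), and
  - a shift item [B → β . c γ] (dot before a terminal).

Augment with B' → B and build the canonical LR(0) collection (I0 = CLOSURE({[B' → . B]}), then GOTO on every symbol after a dot until no new states appear). It has 14 states:
  I0: { [B → . id + B], [B → . num b F], [B' → . B] }  — shift
  I1: { [B' → B .] }  — accept
  I2: { [B → id . + B] }  — shift
  I3: { [B → num . b F] }  — shift
  I4: { [B → num b . F], [D → . S], [D → . num num], [F → . D num], [F → . num], [S → . id] }  — shift
  I5: { [F → D . num] }  — shift
  I6: { [B → num b F .] }  — reduce
  I7: { [D → S .] }  — reduce
  I8: { [S → id .] }  — reduce
  I9: { [D → num . num], [F → num .] }  — shift, reduce
  I10: { [D → num num .] }  — reduce
  I11: { [F → D num .] }  — reduce
  I12: { [B → . id + B], [B → . num b F], [B → id + . B] }  — shift
  I13: { [B → id + B .] }  — reduce

I9 contains reduce item [F → num .] and shift item [D → num . num] — shift-reduce conflict.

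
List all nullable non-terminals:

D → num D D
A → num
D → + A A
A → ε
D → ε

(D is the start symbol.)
{ 'A', 'D' }

ε-productions: A → ε, D → ε
So A, D are immediately nullable.
Every non-terminal is now nullable.
Nullable = { 'A', 'D' }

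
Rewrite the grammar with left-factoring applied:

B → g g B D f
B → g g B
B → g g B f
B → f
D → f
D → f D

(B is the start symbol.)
Left-factoring transforms A → αβ₁ | αβ₂ into A → αA' and A' → β₁ | β₂
(α is the longest common prefix among the alternatives). Repeat until
no nonterminal has two alternatives with a common prefix.

Round 1: B has alternatives sharing prefix 'g g B'. Introduce B': B → g g B B'
  Add: B' → D f
  Add: B' → ε
  Add: B' → f

Round 2: D has alternatives sharing prefix 'f'. Introduce D': D → f D'
  Add: D' → ε
  Add: D' → D

No remaining common prefixes — done.

Resulting grammar:
B → g g B B'
B' → D f
B' → ε
B' → f
B → f
D → f D'
D' → ε
D' → D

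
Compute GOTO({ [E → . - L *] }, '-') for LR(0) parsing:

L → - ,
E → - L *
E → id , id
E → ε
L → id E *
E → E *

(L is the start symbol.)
{ [E → - . L *], [L → . - ,], [L → . id E *] }

GOTO(I, '-') = CLOSURE({ [A → αX.β] : [A → α.Xβ] ∈ I, X = '-' })

Items with dot before '-', with the dot advanced:
  [E → . - L *] → [E → - . L *]
Closure of the advanced items:
  [E → - . L *] has the dot before L: add [L → . - ,], [L → . id E *]

GOTO = { [E → - . L *], [L → . - ,], [L → . id E *] }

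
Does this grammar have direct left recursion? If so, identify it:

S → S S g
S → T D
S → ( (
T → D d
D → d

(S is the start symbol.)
S → S S g: LEFT RECURSIVE (starts with S)
S → T D: starts with T
S → ( (: starts with '('
T → D d: starts with D
D → d: starts with d

The grammar has direct left recursion on: S.

Answer: Yes, S is left-recursive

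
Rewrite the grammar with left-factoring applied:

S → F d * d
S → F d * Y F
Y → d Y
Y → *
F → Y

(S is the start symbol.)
Left-factoring transforms A → αβ₁ | αβ₂ into A → αA' and A' → β₁ | β₂
(α is the longest common prefix among the alternatives). Repeat until
no nonterminal has two alternatives with a common prefix.

Round 1: S has alternatives sharing prefix 'F d *'. Introduce S': S → F d * S'
  Add: S' → d
  Add: S' → Y F

No remaining common prefixes — done.

Resulting grammar:
S → F d * S'
S' → d
S' → Y F
Y → d Y
Y → *
F → Y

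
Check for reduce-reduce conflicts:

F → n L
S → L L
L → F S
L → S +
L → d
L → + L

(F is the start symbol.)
No reduce-reduce conflicts

Augment with F' → F and build the canonical LR(0) collection (I0 = CLOSURE({[F' → . F]}), then GOTO on every symbol after a dot until no new states appear). It has 13 states:
  I0: { [F → . n L], [F' → . F] }  — shift
  I1: { [F' → F .] }  — accept
  I2: { [F → . n L], [F → n . L], [L → . + L], [L → . F S], [L → . S +], [L → . d], [S → . L L] }  — shift
  I3: { [F → . n L], [L → + . L], [L → . + L], [L → . F S], [L → . S +], [L → . d], [S → . L L] }  — shift
  I4: { [F → . n L], [L → . + L], [L → . F S], [L → . S +], [L → . d], [L → F . S], [S → . L L] }  — shift
  I5: { [F → . n L], [F → n L .], [L → . + L], [L → . F S], [L → . S +], [L → . d], [S → . L L], [S → L . L] }  — shift, reduce
  I6: { [L → S . +] }  — shift
  I7: { [L → d .] }  — reduce
  I8: { [L → S + .] }  — reduce
  I9: { [F → . n L], [L → . + L], [L → . F S], [L → . S +], [L → . d], [S → . L L], [S → L . L], [S → L L .] }  — shift, reduce
  I10: { [F → . n L], [L → . + L], [L → . F S], [L → . S +], [L → . d], [S → . L L], [S → L . L] }  — shift
  I11: { [L → F S .], [L → S . +] }  — shift, reduce
  I12: { [F → . n L], [L → + L .], [L → . + L], [L → . F S], [L → . S +], [L → . d], [S → . L L], [S → L . L] }  — shift, reduce

No state contains more than one complete item.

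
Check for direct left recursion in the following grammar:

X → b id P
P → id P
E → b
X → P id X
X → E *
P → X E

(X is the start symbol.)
No direct left recursion

X → b id P: starts with b
P → id P: starts with id
E → b: starts with b
X → P id X: starts with P
X → E *: starts with E
P → X E: starts with X

No direct left recursion found.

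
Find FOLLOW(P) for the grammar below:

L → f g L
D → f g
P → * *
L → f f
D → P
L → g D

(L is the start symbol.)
To compute FOLLOW(P), find every occurrence of P on a right-hand side N → α P β: add FIRST(β) \ {ε}, and if β is empty or nullable also add FOLLOW(N). Iterate to a fixed point.

In D → P: P is at the end, add FOLLOW(D)

The FOLLOW sets referred to above (computed the same way, to a fixed point):
  FOLLOW(D) = { $ }

Taking the union: FOLLOW(P) = { $ }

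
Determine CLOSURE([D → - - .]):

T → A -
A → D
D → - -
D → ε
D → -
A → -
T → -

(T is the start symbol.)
{ [D → - - .] }

Start with: [D → - - .]
The dot is at the end, so nothing is added.

CLOSURE = { [D → - - .] }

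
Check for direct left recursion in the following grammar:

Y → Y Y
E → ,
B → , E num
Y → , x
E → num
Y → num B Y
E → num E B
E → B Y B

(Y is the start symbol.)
Direct left recursion occurs when N → N α for some non-terminal N (the right-hand side begins with the left-hand side itself).

Y → Y Y: LEFT RECURSIVE (starts with Y)
E → ,: starts with ','
B → , E num: starts with ','
Y → , x: starts with ','
E → num: starts with num
Y → num B Y: starts with num
E → num E B: starts with num
E → B Y B: starts with B

The grammar has direct left recursion on: Y.

Answer: Yes, Y is left-recursive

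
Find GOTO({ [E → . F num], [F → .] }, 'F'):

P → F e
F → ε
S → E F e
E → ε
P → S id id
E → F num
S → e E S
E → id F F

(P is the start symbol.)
GOTO(I, 'F') = CLOSURE({ [A → αX.β] : [A → α.Xβ] ∈ I, X = 'F' })

Items with dot before 'F', with the dot advanced:
  [E → . F num] → [E → F . num]
Closure adds nothing (no advanced item has the dot before a non-terminal).

GOTO = { [E → F . num] }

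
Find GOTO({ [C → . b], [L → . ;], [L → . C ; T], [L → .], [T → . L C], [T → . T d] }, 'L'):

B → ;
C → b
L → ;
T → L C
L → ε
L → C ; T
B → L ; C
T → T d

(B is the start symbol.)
GOTO(I, 'L') = CLOSURE({ [A → αX.β] : [A → α.Xβ] ∈ I, X = 'L' })

Items with dot before 'L', with the dot advanced:
  [T → . L C] → [T → L . C]
Closure of the advanced items:
  [T → L . C] has the dot before C: add [C → . b]

GOTO = { [C → . b], [T → L . C] }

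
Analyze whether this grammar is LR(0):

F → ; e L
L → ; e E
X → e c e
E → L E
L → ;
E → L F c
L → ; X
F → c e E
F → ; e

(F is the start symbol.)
Augment with F' → F and build the canonical LR(0) collection (I0 = CLOSURE({[F' → . F]}), then GOTO on every symbol after a dot until no new states appear). It has 21 states:
  I0: { [F → . ; e L], [F → . ; e], [F → . c e E], [F' → . F] }  — shift
  I1: { [F → ; . e L], [F → ; . e] }  — shift
  I2: { [F' → F .] }  — accept
  I3: { [F → c . e E] }  — shift
  I4: { [E → . L E], [E → . L F c], [F → c e . E], [L → . ; X], [L → . ; e E], [L → . ;] }  — shift
  I5: { [L → ; . X], [L → ; . e E], [L → ; .], [X → . e c e] }  — shift, reduce
  I6: { [F → c e E .] }  — reduce
  I7: { [E → . L E], [E → . L F c], [E → L . E], [E → L . F c], [F → . ; e L], [F → . ; e], [F → . c e E], [L → . ; X], [L → . ; e E], [L → . ;] }  — shift
  I8: { [F → ; . e L], [F → ; . e], [L → ; . X], [L → ; . e E], [L → ; .], [X → . e c e] }  — shift, reduce
  I9: { [E → L E .] }  — reduce
  I10: { [E → L F . c] }  — shift
  I11: { [E → L F c .] }  — reduce
  I12: { [L → ; X .] }  — reduce
  I13: { [E → . L E], [E → . L F c], [F → ; e . L], [F → ; e .], [L → . ; X], [L → . ; e E], [L → . ;], [L → ; e . E], [X → e . c e] }  — shift, reduce
  I14: { [L → ; e E .] }  — reduce
  I15: { [E → . L E], [E → . L F c], [E → L . E], [E → L . F c], [F → . ; e L], [F → . ; e], [F → . c e E], [F → ; e L .], [L → . ; X], [L → . ; e E], [L → . ;] }  — shift, reduce
  I16: { [X → e c . e] }  — shift
  I17: { [X → e c e .] }  — reduce
  I18: { [E → . L E], [E → . L F c], [L → . ; X], [L → . ; e E], [L → . ;], [L → ; e . E], [X → e . c e] }  — shift
  I19: { [F → ; e . L], [F → ; e .], [L → . ; X], [L → . ; e E], [L → . ;] }  — shift, reduce
  I20: { [F → ; e L .] }  — reduce

Conflict in state I5:
  Shift-reduce conflict between [L → ; .] and [L → ; . e E]
So the grammar is NOT LR(0).

Answer: No. Shift-reduce conflict between [L → ; .] and [L → ; . e E]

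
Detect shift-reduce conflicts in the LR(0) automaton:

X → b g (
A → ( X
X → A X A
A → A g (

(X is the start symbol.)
Yes — I10: [X → A X A .] vs [A → A . g (]

A shift-reduce conflict occurs when an LR(0) state has both:
  - a complete (reduce) item [A → α .] (dot at the end), and
  - a shift item [B → β . c γ] (dot before a terminal).

Augment with X' → X and build the canonical LR(0) collection (I0 = CLOSURE({[X' → . X]}), then GOTO on every symbol after a dot until no new states appear). It has 12 states:
  I0: { [A → . ( X], [A → . A g (], [X → . A X A], [X → . b g (], [X' → . X] }  — shift
  I1: { [A → ( . X], [A → . ( X], [A → . A g (], [X → . A X A], [X → . b g (] }  — shift
  I2: { [A → . ( X], [A → . A g (], [A → A . g (], [X → . A X A], [X → . b g (], [X → A . X A] }  — shift
  I3: { [X' → X .] }  — accept
  I4: { [X → b . g (] }  — shift
  I5: { [X → b g . (] }  — shift
  I6: { [X → b g ( .] }  — reduce
  I7: { [A → . ( X], [A → . A g (], [X → A X . A] }  — shift
  I8: { [A → A g . (] }  — shift
  I9: { [A → A g ( .] }  — reduce
  I10: { [A → A . g (], [X → A X A .] }  — shift, reduce
  I11: { [A → ( X .] }  — reduce

I10 contains reduce item [X → A X A .] and shift item [A → A . g (] — shift-reduce conflict.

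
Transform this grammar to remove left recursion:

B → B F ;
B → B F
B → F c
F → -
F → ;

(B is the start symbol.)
B is directly left-recursive. The standard transformation for
  A → A α₁ | ... | A α_m | β₁ | ... | β_n
is
  A  → β₁ A' | ... | β_n A'
  A' → α₁ A' | ... | α_m A' | ε

B → F c becomes B → F c B'
B → B F ; becomes B' → F ; B'
B → B F becomes B' → F B'
Add B' → ε

Productions for other non-terminals are unchanged:
  F → -
  F → ;

Resulting grammar:
B → F c B'
B' → F ; B'
B' → F B'
B' → ε
F → -
F → ;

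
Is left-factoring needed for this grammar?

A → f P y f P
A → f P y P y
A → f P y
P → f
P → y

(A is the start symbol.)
Left-factoring is needed when two productions for the same non-terminal
share a common prefix on the right-hand side.

Productions for A:
  A → f P y f P
  A → f P y P y
  A → f P y
Productions for P:
  P → f
  P → y

Found common prefix 'f P y' in productions for A

Answer: Yes, A has productions with common prefix 'f P y'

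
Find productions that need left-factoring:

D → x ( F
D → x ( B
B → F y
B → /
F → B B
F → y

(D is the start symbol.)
Yes, D has productions with common prefix 'x ('

Left-factoring is needed when two productions for the same non-terminal
share a common prefix on the right-hand side.

Productions for D:
  D → x ( F
  D → x ( B
Productions for B:
  B → F y
  B → /
Productions for F:
  F → B B
  F → y

Found common prefix 'x (' in productions for D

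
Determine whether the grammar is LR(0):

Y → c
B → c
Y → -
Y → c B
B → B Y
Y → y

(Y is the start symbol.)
A grammar is LR(0) if no state in the canonical LR(0) collection has:
  - both a shift item (dot before a terminal) and a complete item (shift-reduce conflict), or
  - two or more complete items (reduce-reduce conflict; the accept item [Y' → Y .] counts as a complete item here).

Augment with Y' → Y and build the canonical LR(0) collection (I0 = CLOSURE({[Y' → . Y]}), then GOTO on every symbol after a dot until no new states appear). It has 8 states:
  I0: { [Y → . -], [Y → . c B], [Y → . c], [Y → . y], [Y' → . Y] }  — shift
  I1: { [Y → - .] }  — reduce
  I2: { [Y' → Y .] }  — accept
  I3: { [B → . B Y], [B → . c], [Y → c . B], [Y → c .] }  — shift, reduce
  I4: { [Y → y .] }  — reduce
  I5: { [B → B . Y], [Y → . -], [Y → . c B], [Y → . c], [Y → . y], [Y → c B .] }  — shift, reduce
  I6: { [B → c .] }  — reduce
  I7: { [B → B Y .] }  — reduce

Conflict in state I3:
  Shift-reduce conflict between [Y → c .] and [B → . c]
So the grammar is NOT LR(0).

Answer: No. Shift-reduce conflict between [Y → c .] and [B → . c]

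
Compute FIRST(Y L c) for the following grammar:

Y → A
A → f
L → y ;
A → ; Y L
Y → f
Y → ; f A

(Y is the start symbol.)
FIRST sets of the non-terminals involved (from the grammar, by fixed-point iteration):
  FIRST(Y) = { ';', 'f' }

To compute FIRST(Y L c), process the symbols left to right:
Symbol Y is a non-terminal. Add FIRST(Y) \ {ε} = { ';', 'f' }
Y is not nullable (ε ∉ FIRST(Y)), so stop here.
FIRST(Y L c) = { ';', 'f' }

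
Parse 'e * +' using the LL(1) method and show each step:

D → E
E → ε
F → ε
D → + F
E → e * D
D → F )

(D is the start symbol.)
LL(1) parsing maintains a stack (initially the start symbol over $) and the input. At each step: if the stack top is a terminal, match it against the current input token; if it is a non-terminal N, replace it with the RHS of M[N, lookahead] (the unique production whose predict set contains the lookahead).

Stack is shown with the top on the left.

Stack    Input    Action
------------------------
D $      e * + $  output D → E
E $      e * + $  output E → e * D
e * D $  e * + $  match 'e'
* D $    * + $    match '*'
D $      + $      output D → + F
+ F $    + $      match '+'
F $      $        output F → ε
$        $        accept

The string is accepted.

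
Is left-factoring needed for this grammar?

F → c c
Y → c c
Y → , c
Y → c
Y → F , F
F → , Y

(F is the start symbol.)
Yes, Y has productions with common prefix 'c'

Left-factoring is needed when two productions for the same non-terminal
share a common prefix on the right-hand side.

Productions for F:
  F → c c
  F → , Y
Productions for Y:
  Y → c c
  Y → , c
  Y → c
  Y → F , F

Found common prefix 'c' in productions for Y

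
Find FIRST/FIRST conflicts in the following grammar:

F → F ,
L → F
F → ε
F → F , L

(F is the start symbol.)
FIRST sets of the non-terminals at (or reachable through a nullable prefix from) the front of some alternative:
  FIRST(F) = { ',', ε }

Productions for F:
  F → F ,: FIRST = { ',' }
  F → ε: FIRST = { ε }
  F → F , L: FIRST = { ',' }
L has only one production, so no FIRST/FIRST conflict is possible there.

Conflict for F: F → F , and F → F , L
  Overlap: { ',' }

Answer: Yes. F → F ',' / F → F ',' L on { ',' }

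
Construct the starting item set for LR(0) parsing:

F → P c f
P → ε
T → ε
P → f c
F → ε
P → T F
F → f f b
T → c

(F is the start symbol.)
First, augment the grammar with F' → F
I₀ = CLOSURE({ [F' → . F] }):
  [F' → . F] has the dot before F: add [F → . P c f], [F → .], [F → . f f b]
  [F → . P c f] has the dot before P: add [P → .], [P → . f c], [P → . T F]
  [P → . T F] has the dot before T: add [T → .], [T → . c]
No further items can be added.

I₀ = { [F → . P c f], [F → . f f b], [F → .], [F' → . F], [P → . T F], [P → . f c], [P → .], [T → . c], [T → .] }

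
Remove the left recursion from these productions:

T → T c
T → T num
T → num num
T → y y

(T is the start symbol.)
T is directly left-recursive. The standard transformation for
  A → A α₁ | ... | A α_m | β₁ | ... | β_n
is
  A  → β₁ A' | ... | β_n A'
  A' → α₁ A' | ... | α_m A' | ε

T → num num becomes T → num num T'
T → y y becomes T → y y T'
T → T c becomes T' → c T'
T → T num becomes T' → num T'
Add T' → ε

Resulting grammar:
T → num num T'
T → y y T'
T' → c T'
T' → num T'
T' → ε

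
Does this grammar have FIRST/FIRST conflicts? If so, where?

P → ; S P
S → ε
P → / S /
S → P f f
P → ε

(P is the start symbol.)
FIRST sets of the non-terminals at (or reachable through a nullable prefix from) the front of some alternative:
  FIRST(P) = { '/', ';', ε }

Productions for P:
  P → ; S P: FIRST = { ';' }
  P → / S /: FIRST = { '/' }
  P → ε: FIRST = { ε }
Productions for S:
  S → ε: FIRST = { ε }
  S → P f f: FIRST = { '/', ';', 'f' }

All alternatives of each non-terminal have pairwise disjoint FIRST sets.

Answer: No FIRST/FIRST conflicts.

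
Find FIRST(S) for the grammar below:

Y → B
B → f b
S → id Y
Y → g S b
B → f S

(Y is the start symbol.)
From S → id Y:
  - id is a terminal: add 'id' and stop

Collecting: FIRST(S) = { 'id' }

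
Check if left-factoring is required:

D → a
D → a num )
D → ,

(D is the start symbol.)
Left-factoring is needed when two productions for the same non-terminal
share a common prefix on the right-hand side.

Productions for D:
  D → a
  D → a num )
  D → ,

Found common prefix 'a' in productions for D

Answer: Yes, D has productions with common prefix 'a'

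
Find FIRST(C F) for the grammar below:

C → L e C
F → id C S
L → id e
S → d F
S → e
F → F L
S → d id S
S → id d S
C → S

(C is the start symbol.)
{ 'd', 'e', 'id' }

FIRST sets of the non-terminals involved (from the grammar, by fixed-point iteration):
  FIRST(C) = { 'd', 'e', 'id' }

To compute FIRST(C F), process the symbols left to right:
Symbol C is a non-terminal. Add FIRST(C) \ {ε} = { 'd', 'e', 'id' }
C is not nullable (ε ∉ FIRST(C)), so stop here.
FIRST(C F) = { 'd', 'e', 'id' }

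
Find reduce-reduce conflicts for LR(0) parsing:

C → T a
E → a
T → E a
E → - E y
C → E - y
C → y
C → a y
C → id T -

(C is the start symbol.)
No reduce-reduce conflicts

Augment with C' → C and build the canonical LR(0) collection (I0 = CLOSURE({[C' → . C]}), then GOTO on every symbol after a dot until no new states appear). It has 19 states:
  I0: { [C → . E - y], [C → . T a], [C → . a y], [C → . id T -], [C → . y], [C' → . C], [E → . - E y], [E → . a], [T → . E a] }  — shift
  I1: { [E → - . E y], [E → . - E y], [E → . a] }  — shift
  I2: { [C' → C .] }  — accept
  I3: { [C → E . - y], [T → E . a] }  — shift
  I4: { [C → T . a] }  — shift
  I5: { [C → a . y], [E → a .] }  — shift, reduce
  I6: { [C → id . T -], [E → . - E y], [E → . a], [T → . E a] }  — shift
  I7: { [C → y .] }  — reduce
  I8: { [T → E . a] }  — shift
  I9: { [C → id T . -] }  — shift
  I10: { [E → a .] }  — reduce
  I11: { [C → id T - .] }  — reduce
  I12: { [T → E a .] }  — reduce
  I13: { [C → a y .] }  — reduce
  I14: { [C → T a .] }  — reduce
  I15: { [C → E - . y] }  — shift
  I16: { [C → E - y .] }  — reduce
  I17: { [E → - E . y] }  — shift
  I18: { [E → - E y .] }  — reduce

No state contains more than one complete item.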